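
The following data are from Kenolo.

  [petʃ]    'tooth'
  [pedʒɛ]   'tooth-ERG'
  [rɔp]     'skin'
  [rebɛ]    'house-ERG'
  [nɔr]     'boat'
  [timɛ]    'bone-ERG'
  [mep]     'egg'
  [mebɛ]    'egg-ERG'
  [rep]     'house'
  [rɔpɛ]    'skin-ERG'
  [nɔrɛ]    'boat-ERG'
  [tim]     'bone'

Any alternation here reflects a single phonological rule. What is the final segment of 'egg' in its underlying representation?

In [mep] and [mebɛ] the final segment of 'egg' alternates: [p] ~ [b].
Compare 'skin', with invariant [p] in [rɔp] and [rɔpɛ]: an analysis with underlying /p/ and a rule producing [b] before the ERG suffix would wrongly predict alternation here too.
The alternation reflects word-final obstruent devoicing: voiced obstruents become voiceless word-finally. /b/ is underlying.

/b/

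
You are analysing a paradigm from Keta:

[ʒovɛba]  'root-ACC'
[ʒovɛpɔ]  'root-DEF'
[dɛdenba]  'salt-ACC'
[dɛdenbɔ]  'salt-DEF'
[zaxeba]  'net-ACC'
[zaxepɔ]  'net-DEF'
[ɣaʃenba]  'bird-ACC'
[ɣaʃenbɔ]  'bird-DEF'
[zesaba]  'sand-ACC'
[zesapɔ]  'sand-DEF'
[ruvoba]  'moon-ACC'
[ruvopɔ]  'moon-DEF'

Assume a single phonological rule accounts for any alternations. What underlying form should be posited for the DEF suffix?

The DEF morpheme has two allomorphs, [-bɔ] and [-pɔ].
By contrast the ACC suffix keeps its initial [b] throughout — that segment must be underlying.
So the underlying form is /-pɔ/, and voiceless stops become voiced after a nasal.

/-pɔ/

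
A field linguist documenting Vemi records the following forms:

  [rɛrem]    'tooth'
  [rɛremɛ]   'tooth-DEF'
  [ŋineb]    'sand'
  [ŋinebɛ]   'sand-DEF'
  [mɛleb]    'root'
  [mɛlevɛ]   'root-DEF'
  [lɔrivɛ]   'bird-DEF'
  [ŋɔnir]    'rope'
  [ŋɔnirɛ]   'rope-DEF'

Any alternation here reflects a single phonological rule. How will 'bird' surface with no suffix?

The root 'root' surfaces as [mɛleb] and [mɛlevɛ], with a stem-final [b] ~ [v] alternation.
The stem 'sand' ([ŋineb], [ŋinebɛ]) shows [b] unchanged in both environments, so [b] cannot be basic with [v] derived before the DEF suffix.
The underlying segment must be /v/; voiced fricatives become stops word-finally, yielding [b] there.
The one attested form of 'bird', [lɔrivɛ], shows underlying /lɔriv/. Applying the same rule word-finally gives [lɔrib].

[lɔrib]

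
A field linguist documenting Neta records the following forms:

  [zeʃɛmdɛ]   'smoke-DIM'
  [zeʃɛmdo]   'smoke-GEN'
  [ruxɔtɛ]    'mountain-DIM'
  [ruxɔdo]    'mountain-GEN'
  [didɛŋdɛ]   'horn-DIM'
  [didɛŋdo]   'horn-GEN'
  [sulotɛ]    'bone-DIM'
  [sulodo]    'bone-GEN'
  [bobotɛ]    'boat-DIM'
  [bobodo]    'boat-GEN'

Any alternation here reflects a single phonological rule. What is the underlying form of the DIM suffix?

The DIM suffix surfaces as [-dɛ] and [-tɛ], depending on the final segment of the stem.
By contrast the GEN suffix keeps its initial [d] throughout — that segment must be underlying.
The DIM suffix is therefore /-tɛ/ underlyingly, with post-nasal voicing: voiceless stops become voiced after a nasal.

/-tɛ/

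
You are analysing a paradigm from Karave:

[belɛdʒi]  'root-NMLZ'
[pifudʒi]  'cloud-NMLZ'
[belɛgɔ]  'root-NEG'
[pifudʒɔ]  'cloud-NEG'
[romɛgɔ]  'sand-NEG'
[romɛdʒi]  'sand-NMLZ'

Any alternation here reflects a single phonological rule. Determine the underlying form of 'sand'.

'sand' shows [g] ~ [dʒ] at the end of the stem ([romɛgɔ] vs [romɛdʒi]).
The stem 'cloud' ([pifudʒɔ], [pifudʒi]) shows [dʒ] unchanged in both environments, so [dʒ] cannot be basic with [g] derived before the NEG suffix.
The alternation reflects palatalization before a front vowel: /g/ becomes palato-alveolar [dʒ] before a front vowel. /g/ is underlying.

/romɛg/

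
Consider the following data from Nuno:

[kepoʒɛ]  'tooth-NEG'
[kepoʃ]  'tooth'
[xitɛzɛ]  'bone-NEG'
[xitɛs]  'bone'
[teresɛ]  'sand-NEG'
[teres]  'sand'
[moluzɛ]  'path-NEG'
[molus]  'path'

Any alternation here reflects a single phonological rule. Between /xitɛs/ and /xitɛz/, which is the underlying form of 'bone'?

The stem for 'bone' ends in [z] in [xitɛzɛ] but [s] in [xitɛs].
If /s/ were underlying and a rule turned it into [z] before the NEG suffix, 'sand' would also alternate; but it has [s] in both [teresɛ] and [teres].
So /z/ is underlying, and a rule of word-final obstruent devoicing — voiced obstruents become voiceless word-finally — gives [s].

/xitɛz/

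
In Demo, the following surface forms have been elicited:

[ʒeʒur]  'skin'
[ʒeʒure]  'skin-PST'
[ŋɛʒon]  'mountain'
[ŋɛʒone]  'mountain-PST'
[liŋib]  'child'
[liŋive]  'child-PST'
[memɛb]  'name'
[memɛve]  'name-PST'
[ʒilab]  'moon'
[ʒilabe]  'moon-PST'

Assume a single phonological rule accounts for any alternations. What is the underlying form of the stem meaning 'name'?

/memɛv/

The stem for 'name' ends in [b] in [memɛb] but [v] in [memɛve].
If /b/ were underlying and a rule turned it into [v] before the PST suffix, 'moon' would also alternate; but it has [b] in both [ʒilab] and [ʒilabe].
So /v/ is underlying, and a rule of word-final hardening — voiced fricatives become stops word-finally — gives [b].
Hence 'name' is /memɛv/ underlyingly.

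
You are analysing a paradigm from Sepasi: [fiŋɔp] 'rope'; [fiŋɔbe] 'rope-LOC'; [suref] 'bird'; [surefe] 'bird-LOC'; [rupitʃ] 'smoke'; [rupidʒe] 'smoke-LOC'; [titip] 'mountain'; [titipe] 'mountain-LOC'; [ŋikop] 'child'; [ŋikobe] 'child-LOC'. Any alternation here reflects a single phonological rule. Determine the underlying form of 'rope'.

/fiŋɔb/

The stem for 'rope' ends in [p] in [fiŋɔp] but [b] in [fiŋɔbe].
The stem 'mountain' ([titip], [titipe]) shows [p] unchanged in both environments, so [p] cannot be basic with [b] derived before the LOC suffix.
So /b/ is underlying, and a rule of word-final obstruent devoicing — voiced obstruents become voiceless word-finally — gives [p].
The underlying form of 'rope' is therefore /fiŋɔb/.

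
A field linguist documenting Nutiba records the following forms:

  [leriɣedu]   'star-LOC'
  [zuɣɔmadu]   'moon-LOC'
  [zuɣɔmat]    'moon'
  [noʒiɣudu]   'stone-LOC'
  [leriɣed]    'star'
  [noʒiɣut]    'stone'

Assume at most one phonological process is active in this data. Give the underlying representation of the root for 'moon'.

/zuɣɔmat/

'moon' shows [d] ~ [t] at the end of the stem ([zuɣɔmadu] vs [zuɣɔmat]).
Compare 'star', with invariant [d] in [leriɣedu] and [leriɣed]: an analysis with underlying /d/ and a rule producing [t] in isolation would wrongly predict alternation here too.
Therefore /t/ is basic and [d] is derived by intervocalic voicing (voiceless stops become voiced between vowels).
Hence 'moon' is /zuɣɔmat/ underlyingly.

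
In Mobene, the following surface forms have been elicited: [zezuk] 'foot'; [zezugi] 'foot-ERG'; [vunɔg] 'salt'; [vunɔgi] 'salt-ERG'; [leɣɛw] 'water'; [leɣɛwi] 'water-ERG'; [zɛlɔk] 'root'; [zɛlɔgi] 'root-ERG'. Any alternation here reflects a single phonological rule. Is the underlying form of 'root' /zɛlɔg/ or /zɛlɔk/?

/zɛlɔk/

The root 'root' surfaces as [zɛlɔk] and [zɛlɔgi], with a stem-final [k] ~ [g] alternation.
But 'salt' keeps [g] in both environments ([vunɔg], [vunɔgi]), so there is no rule changing /g/ to [k] in isolation.
So /k/ is underlying, and a rule of intervocalic voicing — voiceless stops become voiced between vowels — gives [g].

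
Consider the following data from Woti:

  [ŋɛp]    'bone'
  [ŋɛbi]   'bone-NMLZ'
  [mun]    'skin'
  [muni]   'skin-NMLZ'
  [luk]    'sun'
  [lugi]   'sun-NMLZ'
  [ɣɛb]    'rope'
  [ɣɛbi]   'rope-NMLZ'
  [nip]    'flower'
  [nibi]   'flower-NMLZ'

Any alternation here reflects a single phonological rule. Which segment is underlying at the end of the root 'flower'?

The stem for 'flower' ends in [p] in [nip] but [b] in [nibi].
But 'rope' keeps [b] in both environments ([ɣɛb], [ɣɛbi]), so there is no rule changing /b/ to [p] in isolation.
So /p/ is underlying, and a rule of intervocalic voicing — voiceless stops become voiced between vowels — gives [b].

/p/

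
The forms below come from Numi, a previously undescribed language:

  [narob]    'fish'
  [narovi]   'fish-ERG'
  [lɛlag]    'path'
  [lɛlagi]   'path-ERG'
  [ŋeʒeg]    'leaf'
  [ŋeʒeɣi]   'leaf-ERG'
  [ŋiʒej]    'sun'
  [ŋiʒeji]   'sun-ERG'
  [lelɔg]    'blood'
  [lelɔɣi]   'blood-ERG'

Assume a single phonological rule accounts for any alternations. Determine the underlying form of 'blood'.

/lelɔɣ/

In [lelɔg] and [lelɔɣi] the final segment of 'blood' alternates: [g] ~ [ɣ].
The stem 'path' ([lɛlag], [lɛlagi]) shows [g] unchanged in both environments, so [g] cannot be basic with [ɣ] derived before the ERG suffix.
The underlying segment must be /ɣ/; voiced fricatives become stops word-finally, yielding [g] there.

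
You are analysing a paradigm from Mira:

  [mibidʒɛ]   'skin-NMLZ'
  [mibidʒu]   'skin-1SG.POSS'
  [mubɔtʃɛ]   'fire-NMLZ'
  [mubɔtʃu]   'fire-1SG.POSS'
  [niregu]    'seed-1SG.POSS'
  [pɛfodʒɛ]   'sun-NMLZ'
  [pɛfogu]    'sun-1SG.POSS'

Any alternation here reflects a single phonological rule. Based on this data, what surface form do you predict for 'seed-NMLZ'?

The stem for 'sun' ends in [dʒ] in [pɛfodʒɛ] but [g] in [pɛfogu].
If /dʒ/ were underlying and a rule turned it into [g] before the 1SG.POSS suffix, 'skin' would also alternate; but it has [dʒ] in both [mibidʒɛ] and [mibidʒu].
The alternation reflects palatalization before a front vowel: /g/ becomes palato-alveolar [dʒ] before a front vowel. /g/ is underlying.
The one attested form of 'seed', [niregu], shows underlying /nireg/. Applying the same rule before a front vowel gives [niredʒɛ].

[niredʒɛ]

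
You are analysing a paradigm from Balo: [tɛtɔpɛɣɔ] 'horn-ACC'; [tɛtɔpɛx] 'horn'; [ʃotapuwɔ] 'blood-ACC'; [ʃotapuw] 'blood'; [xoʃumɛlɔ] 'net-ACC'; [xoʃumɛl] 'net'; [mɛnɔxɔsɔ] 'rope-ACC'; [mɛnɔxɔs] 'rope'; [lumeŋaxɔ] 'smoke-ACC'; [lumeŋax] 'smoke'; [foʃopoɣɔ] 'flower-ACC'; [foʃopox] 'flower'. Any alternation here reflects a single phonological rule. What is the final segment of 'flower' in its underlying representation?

'flower' shows [ɣ] ~ [x] at the end of the stem ([foʃopoɣɔ] vs [foʃopox]).
Compare 'smoke', with invariant [x] in [lumeŋaxɔ] and [lumeŋax]: an analysis with underlying /x/ and a rule producing [ɣ] before the ACC suffix would wrongly predict alternation here too.
The underlying segment must be /ɣ/; voiced obstruents become voiceless word-finally, yielding [x] there.

/ɣ/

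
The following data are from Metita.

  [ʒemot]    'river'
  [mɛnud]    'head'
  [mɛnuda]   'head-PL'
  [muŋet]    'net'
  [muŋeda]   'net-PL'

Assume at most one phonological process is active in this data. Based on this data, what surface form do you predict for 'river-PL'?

[ʒemoda]

The stem for 'net' ends in [t] in [muŋet] but [d] in [muŋeda].
Compare 'head', with invariant [d] in [mɛnud] and [mɛnuda]: an analysis with underlying /d/ and a rule producing [t] in isolation would wrongly predict alternation here too.
So /t/ is underlying, and a rule of intervocalic voicing — voiceless stops become voiced between vowels — gives [d].
The one attested form of 'river', [ʒemot], shows underlying /ʒemot/. Applying the same rule between vowels gives [ʒemoda].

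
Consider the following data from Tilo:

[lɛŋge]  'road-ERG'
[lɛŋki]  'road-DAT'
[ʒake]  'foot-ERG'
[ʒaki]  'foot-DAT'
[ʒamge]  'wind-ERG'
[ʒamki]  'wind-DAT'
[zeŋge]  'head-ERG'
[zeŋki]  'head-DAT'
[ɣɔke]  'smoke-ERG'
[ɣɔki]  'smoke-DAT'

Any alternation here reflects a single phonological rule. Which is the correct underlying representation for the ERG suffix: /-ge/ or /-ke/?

/-ge/

The ERG suffix surfaces as [-ge] and [-ke], depending on the final segment of the stem.
The DAT suffix, which begins with [k], is invariant after every stem; so [k] is not altered by any rule here.
So the underlying form is /-ge/, and voiced stops become voiceless after a vowel.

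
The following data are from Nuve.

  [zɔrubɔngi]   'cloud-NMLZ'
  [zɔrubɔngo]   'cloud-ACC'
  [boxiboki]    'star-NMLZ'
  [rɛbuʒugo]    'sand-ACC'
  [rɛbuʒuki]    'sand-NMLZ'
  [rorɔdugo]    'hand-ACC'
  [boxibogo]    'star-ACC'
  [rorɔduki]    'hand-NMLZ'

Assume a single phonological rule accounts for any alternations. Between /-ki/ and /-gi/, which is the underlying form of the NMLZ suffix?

The NMLZ suffix surfaces as [-gi] and [-ki], depending on the final segment of the stem.
By contrast the ACC suffix keeps its initial [g] throughout — that segment must be underlying.
The NMLZ suffix is therefore /-ki/ underlyingly, with post-nasal voicing: voiceless stops become voiced after a nasal.

/-ki/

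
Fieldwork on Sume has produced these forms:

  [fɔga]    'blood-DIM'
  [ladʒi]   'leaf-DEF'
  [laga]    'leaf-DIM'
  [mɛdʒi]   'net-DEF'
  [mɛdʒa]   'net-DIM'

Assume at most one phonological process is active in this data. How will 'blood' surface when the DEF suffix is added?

[fɔdʒi]

'leaf' shows [dʒ] ~ [g] at the end of the stem ([ladʒi] vs [laga]).
If /dʒ/ were underlying and a rule turned it into [g] before the DIM suffix, 'net' would also alternate; but it has [dʒ] in both [mɛdʒi] and [mɛdʒa].
The underlying segment must be /g/; /g/ becomes palato-alveolar [dʒ] before a front vowel, yielding [dʒ] there.
The one attested form of 'blood', [fɔga], shows underlying /fɔg/. Applying the same rule before a front vowel gives [fɔdʒi].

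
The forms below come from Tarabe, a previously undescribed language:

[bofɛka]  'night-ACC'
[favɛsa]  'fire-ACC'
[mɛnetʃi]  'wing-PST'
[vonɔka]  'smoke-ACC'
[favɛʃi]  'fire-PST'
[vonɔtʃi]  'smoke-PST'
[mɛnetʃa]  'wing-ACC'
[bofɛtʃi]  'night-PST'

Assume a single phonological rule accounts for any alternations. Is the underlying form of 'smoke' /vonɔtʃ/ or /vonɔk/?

/vonɔk/

In [vonɔtʃi] and [vonɔka] the final segment of 'smoke' alternates: [tʃ] ~ [k].
If /tʃ/ were underlying and a rule turned it into [k] before the ACC suffix, 'wing' would also alternate; but it has [tʃ] in both [mɛnetʃi] and [mɛnetʃa].
Therefore /k/ is basic and [tʃ] is derived by palatalization before a front vowel (/k/ and /s/ become palato-alveolar [tʃ] and [ʃ] before a front vowel).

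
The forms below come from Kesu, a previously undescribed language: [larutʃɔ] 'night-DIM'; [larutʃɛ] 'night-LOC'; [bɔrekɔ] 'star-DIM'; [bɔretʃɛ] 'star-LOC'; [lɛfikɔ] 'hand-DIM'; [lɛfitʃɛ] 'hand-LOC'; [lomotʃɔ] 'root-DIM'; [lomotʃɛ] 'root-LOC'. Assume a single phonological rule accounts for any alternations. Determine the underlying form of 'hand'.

In [lɛfikɔ] and [lɛfitʃɛ] the final segment of 'hand' alternates: [k] ~ [tʃ].
The stem 'root' ([lomotʃɔ], [lomotʃɛ]) shows [tʃ] unchanged in both environments, so [tʃ] cannot be basic with [k] derived before the DIM suffix.
So /k/ is underlying, and a rule of palatalization before a front vowel — /k/ becomes palato-alveolar [tʃ] before a front vowel — gives [tʃ].
The underlying form of 'hand' is therefore /lɛfik/.

/lɛfik/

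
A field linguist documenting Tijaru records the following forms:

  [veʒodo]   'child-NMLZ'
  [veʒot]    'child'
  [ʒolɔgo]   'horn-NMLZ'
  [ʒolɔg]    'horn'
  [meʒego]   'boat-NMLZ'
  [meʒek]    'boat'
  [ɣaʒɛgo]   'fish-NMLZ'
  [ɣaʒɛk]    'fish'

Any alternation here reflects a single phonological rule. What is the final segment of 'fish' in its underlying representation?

'fish' shows [g] ~ [k] at the end of the stem ([ɣaʒɛgo] vs [ɣaʒɛk]).
But 'horn' keeps [g] in both environments ([ʒolɔgo], [ʒolɔg]), so there is no rule changing /g/ to [k] in isolation.
Therefore /k/ is basic and [g] is derived by intervocalic voicing (voiceless stops become voiced between vowels).

/k/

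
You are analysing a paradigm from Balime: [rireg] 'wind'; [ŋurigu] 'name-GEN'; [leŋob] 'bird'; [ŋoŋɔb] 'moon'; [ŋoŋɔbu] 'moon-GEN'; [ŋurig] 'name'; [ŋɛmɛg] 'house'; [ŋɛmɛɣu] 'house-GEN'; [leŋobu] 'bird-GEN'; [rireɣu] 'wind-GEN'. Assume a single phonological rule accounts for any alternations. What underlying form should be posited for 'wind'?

The stem for 'wind' ends in [g] in [rireg] but [ɣ] in [rireɣu].
If /g/ were underlying and a rule turned it into [ɣ] before the GEN suffix, 'name' would also alternate; but it has [g] in both [ŋurig] and [ŋurigu].
So /ɣ/ is underlying, and a rule of word-final hardening — voiced fricatives become stops word-finally — gives [g].

/rireɣ/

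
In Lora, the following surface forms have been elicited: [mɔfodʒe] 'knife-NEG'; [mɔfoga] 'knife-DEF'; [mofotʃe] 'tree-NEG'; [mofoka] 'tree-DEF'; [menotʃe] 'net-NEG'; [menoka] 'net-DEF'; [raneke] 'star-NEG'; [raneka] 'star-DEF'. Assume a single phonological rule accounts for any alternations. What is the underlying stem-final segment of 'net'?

'net' shows [tʃ] ~ [k] at the end of the stem ([menotʃe] vs [menoka]).
The stem 'star' ([raneke], [raneka]) shows [k] unchanged in both environments, so [k] cannot be basic with [tʃ] derived before the NEG suffix.
So /tʃ/ is underlying, and a rule of depalatalization — palato-alveolar /tʃ/ and /dʒ/ become [k] and [g] when no front vowel follows — gives [k].

/tʃ/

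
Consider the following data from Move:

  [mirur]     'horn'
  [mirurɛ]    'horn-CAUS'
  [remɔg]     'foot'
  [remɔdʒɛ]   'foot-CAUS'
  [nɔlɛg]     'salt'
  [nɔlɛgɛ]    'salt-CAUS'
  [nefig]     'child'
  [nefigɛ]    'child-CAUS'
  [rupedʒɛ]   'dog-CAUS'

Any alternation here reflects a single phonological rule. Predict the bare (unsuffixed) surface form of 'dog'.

[rupeg]

The stem for 'foot' ends in [g] in [remɔg] but [dʒ] in [remɔdʒɛ].
If /g/ were underlying and a rule turned it into [dʒ] before the CAUS suffix, 'child' would also alternate; but it has [g] in both [nefig] and [nefigɛ].
So /dʒ/ is underlying, and a rule of depalatalization — palato-alveolar /dʒ/ becomes [g] when no front vowel follows — gives [g].
The one attested form of 'dog', [rupedʒɛ], shows underlying /rupedʒ/. Applying the same rule when no front vowel follows gives [rupeg].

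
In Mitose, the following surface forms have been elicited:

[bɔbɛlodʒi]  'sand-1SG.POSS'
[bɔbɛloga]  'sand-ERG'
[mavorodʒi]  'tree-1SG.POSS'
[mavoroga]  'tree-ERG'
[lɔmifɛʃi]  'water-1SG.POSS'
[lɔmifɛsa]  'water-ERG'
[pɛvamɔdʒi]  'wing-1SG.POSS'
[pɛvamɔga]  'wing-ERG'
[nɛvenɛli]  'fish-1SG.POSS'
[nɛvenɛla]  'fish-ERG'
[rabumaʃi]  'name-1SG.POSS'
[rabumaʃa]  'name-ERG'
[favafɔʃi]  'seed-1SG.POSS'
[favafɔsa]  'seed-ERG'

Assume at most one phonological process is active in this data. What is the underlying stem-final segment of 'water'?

/s/

The root 'water' surfaces as [lɔmifɛʃi] and [lɔmifɛsa], with a stem-final [ʃ] ~ [s] alternation.
The stem 'name' ([rabumaʃi], [rabumaʃa]) shows [ʃ] unchanged in both environments, so [ʃ] cannot be basic with [s] derived before the ERG suffix.
Therefore /s/ is basic and [ʃ] is derived by palatalization before a front vowel (/g/ and /s/ become palato-alveolar [dʒ] and [ʃ] before a front vowel).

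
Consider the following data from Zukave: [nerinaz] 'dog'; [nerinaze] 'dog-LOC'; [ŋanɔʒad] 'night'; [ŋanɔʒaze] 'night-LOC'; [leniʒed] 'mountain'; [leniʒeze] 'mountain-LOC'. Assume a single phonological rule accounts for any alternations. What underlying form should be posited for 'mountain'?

/leniʒed/

The root 'mountain' surfaces as [leniʒed] and [leniʒeze], with a stem-final [d] ~ [z] alternation.
If /z/ were underlying and a rule turned it into [d] in isolation, 'dog' would also alternate; but it has [z] in both [nerinaz] and [nerinaze].
The alternation reflects intervocalic spirantization: voiced stops become fricatives between vowels. /d/ is underlying.
So 'mountain' = /leniʒed/.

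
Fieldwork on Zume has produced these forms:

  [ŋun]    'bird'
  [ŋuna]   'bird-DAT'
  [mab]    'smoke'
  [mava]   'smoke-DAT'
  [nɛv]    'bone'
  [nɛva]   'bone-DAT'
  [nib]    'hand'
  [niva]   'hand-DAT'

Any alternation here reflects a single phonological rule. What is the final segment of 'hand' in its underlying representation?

In [nib] and [niva] the final segment of 'hand' alternates: [b] ~ [v].
If /v/ were underlying and a rule turned it into [b] in isolation, 'bone' would also alternate; but it has [v] in both [nɛv] and [nɛva].
So /b/ is underlying, and a rule of intervocalic spirantization — voiced stops become fricatives between vowels — gives [v].

/b/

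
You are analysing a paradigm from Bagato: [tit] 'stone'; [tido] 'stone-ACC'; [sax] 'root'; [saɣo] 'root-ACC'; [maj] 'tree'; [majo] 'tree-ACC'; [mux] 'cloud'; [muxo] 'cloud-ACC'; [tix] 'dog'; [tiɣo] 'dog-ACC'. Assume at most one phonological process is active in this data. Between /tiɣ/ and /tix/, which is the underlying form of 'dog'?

The stem for 'dog' ends in [x] in [tix] but [ɣ] in [tiɣo].
The stem 'cloud' ([mux], [muxo]) shows [x] unchanged in both environments, so [x] cannot be basic with [ɣ] derived before the ACC suffix.
The alternation reflects word-final obstruent devoicing: voiced obstruents become voiceless word-finally. /ɣ/ is underlying.

/tiɣ/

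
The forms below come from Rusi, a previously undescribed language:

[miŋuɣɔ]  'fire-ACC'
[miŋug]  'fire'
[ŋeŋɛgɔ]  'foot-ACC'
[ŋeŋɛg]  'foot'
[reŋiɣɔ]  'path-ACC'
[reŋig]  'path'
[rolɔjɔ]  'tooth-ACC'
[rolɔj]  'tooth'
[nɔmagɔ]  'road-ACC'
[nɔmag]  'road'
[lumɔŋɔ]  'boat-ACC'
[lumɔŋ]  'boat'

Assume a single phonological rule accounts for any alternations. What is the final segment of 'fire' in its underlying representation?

The root 'fire' surfaces as [miŋuɣɔ] and [miŋug], with a stem-final [ɣ] ~ [g] alternation.
Compare 'foot', with invariant [g] in [ŋeŋɛgɔ] and [ŋeŋɛg]: an analysis with underlying /g/ and a rule producing [ɣ] before the ACC suffix would wrongly predict alternation here too.
So /ɣ/ is underlying, and a rule of word-final hardening — voiced fricatives become stops word-finally — gives [g].

/ɣ/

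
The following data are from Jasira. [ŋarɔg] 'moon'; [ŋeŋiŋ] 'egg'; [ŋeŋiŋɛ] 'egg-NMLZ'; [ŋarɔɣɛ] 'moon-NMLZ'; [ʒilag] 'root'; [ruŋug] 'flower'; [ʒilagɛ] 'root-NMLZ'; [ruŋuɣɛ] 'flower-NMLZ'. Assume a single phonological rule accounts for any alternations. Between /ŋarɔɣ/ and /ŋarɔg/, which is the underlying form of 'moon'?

In [ŋarɔg] and [ŋarɔɣɛ] the final segment of 'moon' alternates: [g] ~ [ɣ].
Compare 'root', with invariant [g] in [ʒilag] and [ʒilagɛ]: an analysis with underlying /g/ and a rule producing [ɣ] before the NMLZ suffix would wrongly predict alternation here too.
So /ɣ/ is underlying, and a rule of word-final hardening — voiced fricatives become stops word-finally — gives [g].

/ŋarɔɣ/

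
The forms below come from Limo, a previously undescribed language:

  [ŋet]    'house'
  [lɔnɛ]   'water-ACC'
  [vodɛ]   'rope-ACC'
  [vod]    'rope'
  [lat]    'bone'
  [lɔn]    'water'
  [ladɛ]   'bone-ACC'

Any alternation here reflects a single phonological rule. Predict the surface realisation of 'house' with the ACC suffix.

The root 'bone' surfaces as [lat] and [ladɛ], with a stem-final [t] ~ [d] alternation.
The stem 'rope' ([vod], [vodɛ]) shows [d] unchanged in both environments, so [d] cannot be basic with [t] derived in isolation.
The alternation reflects intervocalic voicing: voiceless stops become voiced between vowels. /t/ is underlying.
From [ŋet] the stem 'house' is /ŋet/; between vowels this yields [ŋedɛ].

[ŋedɛ]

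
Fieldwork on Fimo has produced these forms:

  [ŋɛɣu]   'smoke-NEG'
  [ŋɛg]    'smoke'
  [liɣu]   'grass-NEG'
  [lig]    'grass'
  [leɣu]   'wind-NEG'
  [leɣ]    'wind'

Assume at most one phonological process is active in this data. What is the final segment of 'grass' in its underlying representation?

/g/

The stem for 'grass' ends in [ɣ] in [liɣu] but [g] in [lig].
But 'wind' keeps [ɣ] in both environments ([leɣu], [leɣ]), so there is no rule changing /ɣ/ to [g] in isolation.
The underlying segment must be /g/; voiced stops become fricatives between vowels, yielding [ɣ] there.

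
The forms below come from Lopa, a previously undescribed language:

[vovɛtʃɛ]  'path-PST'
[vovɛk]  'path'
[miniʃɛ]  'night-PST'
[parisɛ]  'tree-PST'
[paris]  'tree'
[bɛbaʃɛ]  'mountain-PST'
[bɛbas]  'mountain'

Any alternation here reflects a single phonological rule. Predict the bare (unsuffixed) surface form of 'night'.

In [bɛbaʃɛ] and [bɛbas] the final segment of 'mountain' alternates: [ʃ] ~ [s].
The stem 'tree' ([parisɛ], [paris]) shows [s] unchanged in both environments, so [s] cannot be basic with [ʃ] derived before the PST suffix.
The underlying segment must be /ʃ/; palato-alveolar /tʃ/ and /ʃ/ become [k] and [s] when no front vowel follows, yielding [s] there.
From [miniʃɛ] the stem 'night' is /miniʃ/; when no front vowel follows this yields [minis].

[minis]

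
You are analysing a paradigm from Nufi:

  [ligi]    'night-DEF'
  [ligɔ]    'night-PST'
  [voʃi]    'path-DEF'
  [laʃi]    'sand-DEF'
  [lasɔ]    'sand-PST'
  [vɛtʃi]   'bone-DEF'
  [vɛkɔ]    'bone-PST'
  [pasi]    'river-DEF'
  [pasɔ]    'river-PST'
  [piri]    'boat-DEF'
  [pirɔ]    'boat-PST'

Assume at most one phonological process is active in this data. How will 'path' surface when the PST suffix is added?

The stem for 'sand' ends in [ʃ] in [laʃi] but [s] in [lasɔ].
But 'river' keeps [s] in both environments ([pasi], [pasɔ]), so there is no rule changing /s/ to [ʃ] before the DEF suffix.
The underlying segment must be /ʃ/; palato-alveolar /tʃ/ and /ʃ/ become [k] and [s] when no front vowel follows, yielding [s] there.
From [voʃi] the stem 'path' is /voʃ/; when no front vowel follows this yields [vosɔ].

[vosɔ]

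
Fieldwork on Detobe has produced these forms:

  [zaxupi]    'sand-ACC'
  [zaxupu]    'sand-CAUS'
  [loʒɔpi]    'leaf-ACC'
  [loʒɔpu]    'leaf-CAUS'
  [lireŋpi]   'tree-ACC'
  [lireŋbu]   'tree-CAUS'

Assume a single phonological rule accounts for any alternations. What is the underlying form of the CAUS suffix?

/-bu/

The CAUS suffix surfaces as [-bu] and [-pu], depending on the final segment of the stem.
By contrast the ACC suffix keeps its initial [p] throughout — that segment must be underlying.
So the underlying form is /-bu/, and voiced stops become voiceless after a vowel.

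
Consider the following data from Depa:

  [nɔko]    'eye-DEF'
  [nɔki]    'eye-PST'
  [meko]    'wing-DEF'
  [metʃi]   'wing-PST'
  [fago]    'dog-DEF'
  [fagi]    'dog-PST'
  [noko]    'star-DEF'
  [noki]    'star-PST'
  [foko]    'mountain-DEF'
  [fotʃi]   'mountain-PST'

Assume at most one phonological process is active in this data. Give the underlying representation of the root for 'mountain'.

The stem for 'mountain' ends in [k] in [foko] but [tʃ] in [fotʃi].
But 'eye' keeps [k] in both environments ([nɔko], [nɔki]), so there is no rule changing /k/ to [tʃ] before the PST suffix.
Therefore /tʃ/ is basic and [k] is derived by depalatalization (palato-alveolar /tʃ/ becomes [k] when no front vowel follows).
The underlying form of 'mountain' is therefore /fotʃ/.

/fotʃ/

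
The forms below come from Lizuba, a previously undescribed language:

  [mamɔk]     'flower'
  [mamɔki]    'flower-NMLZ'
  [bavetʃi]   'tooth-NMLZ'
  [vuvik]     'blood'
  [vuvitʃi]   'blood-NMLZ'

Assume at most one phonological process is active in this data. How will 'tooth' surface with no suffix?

'blood' shows [k] ~ [tʃ] at the end of the stem ([vuvik] vs [vuvitʃi]).
Compare 'flower', with invariant [k] in [mamɔk] and [mamɔki]: an analysis with underlying /k/ and a rule producing [tʃ] before the NMLZ suffix would wrongly predict alternation here too.
So /tʃ/ is underlying, and a rule of depalatalization — palato-alveolar /tʃ/ becomes [k] when no front vowel follows — gives [k].
The one attested form of 'tooth', [bavetʃi], shows underlying /bavetʃ/. Applying the same rule when no front vowel follows gives [bavek].

[bavek]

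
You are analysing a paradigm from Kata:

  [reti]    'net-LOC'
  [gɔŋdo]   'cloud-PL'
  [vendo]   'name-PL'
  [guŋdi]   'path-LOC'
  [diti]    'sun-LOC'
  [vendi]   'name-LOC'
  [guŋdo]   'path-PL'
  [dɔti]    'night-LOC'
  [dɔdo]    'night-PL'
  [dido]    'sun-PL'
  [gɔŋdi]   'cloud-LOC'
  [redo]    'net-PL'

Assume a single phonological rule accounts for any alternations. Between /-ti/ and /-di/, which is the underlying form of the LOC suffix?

/-ti/

The LOC suffix surfaces as [-di] and [-ti], depending on the final segment of the stem.
By contrast the PL suffix keeps its initial [d] throughout — that segment must be underlying.
The LOC suffix is therefore /-ti/ underlyingly, with post-nasal voicing: voiceless stops become voiced after a nasal.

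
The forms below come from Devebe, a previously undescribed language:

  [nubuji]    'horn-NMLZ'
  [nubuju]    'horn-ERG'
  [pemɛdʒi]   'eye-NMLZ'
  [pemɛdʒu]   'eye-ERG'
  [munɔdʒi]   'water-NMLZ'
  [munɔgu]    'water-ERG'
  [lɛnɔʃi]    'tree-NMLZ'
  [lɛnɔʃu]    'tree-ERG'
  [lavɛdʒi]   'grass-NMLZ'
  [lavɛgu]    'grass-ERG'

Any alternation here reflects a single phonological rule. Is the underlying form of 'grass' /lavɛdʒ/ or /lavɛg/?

In [lavɛdʒi] and [lavɛgu] the final segment of 'grass' alternates: [dʒ] ~ [g].
Compare 'eye', with invariant [dʒ] in [pemɛdʒi] and [pemɛdʒu]: an analysis with underlying /dʒ/ and a rule producing [g] before the ERG suffix would wrongly predict alternation here too.
The alternation reflects palatalization before a front vowel: /g/ becomes palato-alveolar [dʒ] before a front vowel. /g/ is underlying.

/lavɛg/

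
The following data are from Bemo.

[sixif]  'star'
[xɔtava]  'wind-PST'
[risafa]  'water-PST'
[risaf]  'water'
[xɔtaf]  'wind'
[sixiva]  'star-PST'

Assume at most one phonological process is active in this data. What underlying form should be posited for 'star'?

/sixiv/

The root 'star' surfaces as [sixiva] and [sixif], with a stem-final [v] ~ [f] alternation.
Compare 'water', with invariant [f] in [risafa] and [risaf]: an analysis with underlying /f/ and a rule producing [v] before the PST suffix would wrongly predict alternation here too.
So /v/ is underlying, and a rule of word-final obstruent devoicing — voiced obstruents become voiceless word-finally — gives [f].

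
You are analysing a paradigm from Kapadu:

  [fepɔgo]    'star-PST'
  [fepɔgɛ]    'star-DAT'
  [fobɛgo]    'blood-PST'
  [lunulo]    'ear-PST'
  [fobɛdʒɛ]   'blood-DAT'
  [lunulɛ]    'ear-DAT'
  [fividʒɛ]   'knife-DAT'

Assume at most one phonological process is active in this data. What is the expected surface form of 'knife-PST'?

The stem for 'blood' ends in [dʒ] in [fobɛdʒɛ] but [g] in [fobɛgo].
Compare 'star', with invariant [g] in [fepɔgɛ] and [fepɔgo]: an analysis with underlying /g/ and a rule producing [dʒ] before the DAT suffix would wrongly predict alternation here too.
Therefore /dʒ/ is basic and [g] is derived by depalatalization (palato-alveolar /dʒ/ becomes [g] when no front vowel follows).
The one attested form of 'knife', [fividʒɛ], shows underlying /fividʒ/. Applying the same rule when no front vowel follows gives [fivigo].

[fivigo]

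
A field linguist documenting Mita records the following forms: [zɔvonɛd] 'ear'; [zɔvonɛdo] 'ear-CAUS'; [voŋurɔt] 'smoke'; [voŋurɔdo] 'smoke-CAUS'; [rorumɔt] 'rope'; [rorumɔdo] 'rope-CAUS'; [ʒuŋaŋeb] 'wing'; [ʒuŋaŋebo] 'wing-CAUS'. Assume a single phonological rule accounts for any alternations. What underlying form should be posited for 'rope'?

The stem for 'rope' ends in [t] in [rorumɔt] but [d] in [rorumɔdo].
The stem 'ear' ([zɔvonɛd], [zɔvonɛdo]) shows [d] unchanged in both environments, so [d] cannot be basic with [t] derived in isolation.
Therefore /t/ is basic and [d] is derived by intervocalic voicing (voiceless stops become voiced between vowels).

/rorumɔt/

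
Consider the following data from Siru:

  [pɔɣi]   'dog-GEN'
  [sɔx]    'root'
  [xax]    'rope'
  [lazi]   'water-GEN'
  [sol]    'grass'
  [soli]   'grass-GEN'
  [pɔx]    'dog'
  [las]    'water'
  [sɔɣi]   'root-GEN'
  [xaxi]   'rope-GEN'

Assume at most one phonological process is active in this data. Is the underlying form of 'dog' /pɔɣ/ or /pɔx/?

The root 'dog' surfaces as [pɔx] and [pɔɣi], with a stem-final [x] ~ [ɣ] alternation.
If /x/ were underlying and a rule turned it into [ɣ] before the GEN suffix, 'rope' would also alternate; but it has [x] in both [xax] and [xaxi].
So /ɣ/ is underlying, and a rule of word-final obstruent devoicing — voiced obstruents become voiceless word-finally — gives [x].

/pɔɣ/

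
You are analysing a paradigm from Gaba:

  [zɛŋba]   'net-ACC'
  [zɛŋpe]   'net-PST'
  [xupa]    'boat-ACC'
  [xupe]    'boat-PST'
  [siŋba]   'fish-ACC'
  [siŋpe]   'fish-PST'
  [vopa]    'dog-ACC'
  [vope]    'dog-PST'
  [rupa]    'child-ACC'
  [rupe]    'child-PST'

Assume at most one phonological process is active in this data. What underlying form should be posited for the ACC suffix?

/-ba/

The ACC suffix surfaces as [-ba] and [-pa], depending on the final segment of the stem.
The PST suffix, which begins with [p], is invariant after every stem; so [p] is not altered by any rule here.
The ACC suffix is therefore /-ba/ underlyingly, with post-vocalic devoicing: voiced stops become voiceless after a vowel.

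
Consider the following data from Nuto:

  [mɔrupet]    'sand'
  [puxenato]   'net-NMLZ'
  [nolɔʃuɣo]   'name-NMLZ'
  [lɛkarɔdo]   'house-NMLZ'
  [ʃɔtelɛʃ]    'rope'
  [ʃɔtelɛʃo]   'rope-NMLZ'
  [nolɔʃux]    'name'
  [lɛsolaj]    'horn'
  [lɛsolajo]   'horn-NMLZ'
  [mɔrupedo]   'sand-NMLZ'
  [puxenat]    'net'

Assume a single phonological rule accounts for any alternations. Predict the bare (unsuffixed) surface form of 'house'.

In [mɔrupedo] and [mɔrupet] the final segment of 'sand' alternates: [d] ~ [t].
If /t/ were underlying and a rule turned it into [d] before the NMLZ suffix, 'net' would also alternate; but it has [t] in both [puxenato] and [puxenat].
So /d/ is underlying, and a rule of word-final obstruent devoicing — voiced obstruents become voiceless word-finally — gives [t].
From [lɛkarɔdo] the stem 'house' is /lɛkarɔd/; word-finally this yields [lɛkarɔt].

[lɛkarɔt]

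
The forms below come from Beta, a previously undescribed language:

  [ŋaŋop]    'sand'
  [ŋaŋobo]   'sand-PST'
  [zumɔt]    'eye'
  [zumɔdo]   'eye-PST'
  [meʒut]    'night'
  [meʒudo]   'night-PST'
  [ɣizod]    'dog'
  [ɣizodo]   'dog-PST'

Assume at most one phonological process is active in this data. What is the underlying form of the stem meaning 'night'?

In [meʒut] and [meʒudo] the final segment of 'night' alternates: [t] ~ [d].
The stem 'dog' ([ɣizod], [ɣizodo]) shows [d] unchanged in both environments, so [d] cannot be basic with [t] derived in isolation.
The alternation reflects intervocalic voicing: voiceless stops become voiced between vowels. /t/ is underlying.

/meʒut/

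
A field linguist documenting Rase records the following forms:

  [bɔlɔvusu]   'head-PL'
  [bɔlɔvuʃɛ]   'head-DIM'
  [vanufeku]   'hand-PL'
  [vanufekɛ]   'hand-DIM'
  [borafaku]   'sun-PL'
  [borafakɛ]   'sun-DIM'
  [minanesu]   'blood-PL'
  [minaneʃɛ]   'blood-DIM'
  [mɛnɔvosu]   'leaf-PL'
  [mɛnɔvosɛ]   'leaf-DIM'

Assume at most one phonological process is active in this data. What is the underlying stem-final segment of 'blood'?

/ʃ/

The root 'blood' surfaces as [minanesu] and [minaneʃɛ], with a stem-final [s] ~ [ʃ] alternation.
Compare 'leaf', with invariant [s] in [mɛnɔvosu] and [mɛnɔvosɛ]: an analysis with underlying /s/ and a rule producing [ʃ] before the DIM suffix would wrongly predict alternation here too.
Therefore /ʃ/ is basic and [s] is derived by depalatalization (palato-alveolar /ʃ/ becomes [s] when no front vowel follows).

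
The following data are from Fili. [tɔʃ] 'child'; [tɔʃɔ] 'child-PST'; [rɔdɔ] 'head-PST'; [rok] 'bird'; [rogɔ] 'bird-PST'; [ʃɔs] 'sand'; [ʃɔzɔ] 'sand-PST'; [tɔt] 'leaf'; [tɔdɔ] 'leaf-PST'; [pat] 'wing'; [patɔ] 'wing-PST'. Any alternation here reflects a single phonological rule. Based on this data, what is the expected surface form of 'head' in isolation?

The stem for 'leaf' ends in [t] in [tɔt] but [d] in [tɔdɔ].
If /t/ were underlying and a rule turned it into [d] before the PST suffix, 'wing' would also alternate; but it has [t] in both [pat] and [patɔ].
So /d/ is underlying, and a rule of word-final obstruent devoicing — voiced obstruents become voiceless word-finally — gives [t].
From [rɔdɔ] the stem 'head' is /rɔd/; word-finally this yields [rɔt].

[rɔt]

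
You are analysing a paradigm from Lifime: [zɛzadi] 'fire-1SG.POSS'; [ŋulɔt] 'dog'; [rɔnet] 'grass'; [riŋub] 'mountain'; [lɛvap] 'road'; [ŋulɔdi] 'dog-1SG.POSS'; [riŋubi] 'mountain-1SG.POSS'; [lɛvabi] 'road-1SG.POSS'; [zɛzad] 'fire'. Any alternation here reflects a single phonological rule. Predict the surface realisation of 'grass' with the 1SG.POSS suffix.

[rɔnedi]

The root 'dog' surfaces as [ŋulɔdi] and [ŋulɔt], with a stem-final [d] ~ [t] alternation.
The stem 'fire' ([zɛzadi], [zɛzad]) shows [d] unchanged in both environments, so [d] cannot be basic with [t] derived in isolation.
The underlying segment must be /t/; voiceless stops become voiced between vowels, yielding [d] there.
The one attested form of 'grass', [rɔnet], shows underlying /rɔnet/. Applying the same rule between vowels gives [rɔnedi].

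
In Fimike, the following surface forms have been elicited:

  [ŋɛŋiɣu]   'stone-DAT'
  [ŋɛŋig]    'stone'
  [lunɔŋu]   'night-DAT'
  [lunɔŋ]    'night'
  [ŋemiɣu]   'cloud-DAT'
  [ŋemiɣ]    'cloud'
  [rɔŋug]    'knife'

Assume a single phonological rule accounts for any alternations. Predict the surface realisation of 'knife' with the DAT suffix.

[rɔŋuɣu]

The root 'stone' surfaces as [ŋɛŋiɣu] and [ŋɛŋig], with a stem-final [ɣ] ~ [g] alternation.
But 'cloud' keeps [ɣ] in both environments ([ŋemiɣu], [ŋemiɣ]), so there is no rule changing /ɣ/ to [g] in isolation.
Therefore /g/ is basic and [ɣ] is derived by intervocalic spirantization (voiced stops become fricatives between vowels).
The one attested form of 'knife', [rɔŋug], shows underlying /rɔŋug/. Applying the same rule between vowels gives [rɔŋuɣu].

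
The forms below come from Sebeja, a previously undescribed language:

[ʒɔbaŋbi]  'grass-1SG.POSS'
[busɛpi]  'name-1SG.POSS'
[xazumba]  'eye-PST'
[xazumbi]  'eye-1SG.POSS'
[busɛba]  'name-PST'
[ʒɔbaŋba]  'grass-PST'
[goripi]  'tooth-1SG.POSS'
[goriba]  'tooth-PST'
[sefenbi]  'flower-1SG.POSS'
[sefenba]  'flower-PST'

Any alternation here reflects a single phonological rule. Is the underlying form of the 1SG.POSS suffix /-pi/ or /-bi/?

/-pi/

The 1SG.POSS morpheme has two allomorphs, [-bi] and [-pi].
By contrast the PST suffix keeps its initial [b] throughout — that segment must be underlying.
So the underlying form is /-pi/, and voiceless stops become voiced after a nasal.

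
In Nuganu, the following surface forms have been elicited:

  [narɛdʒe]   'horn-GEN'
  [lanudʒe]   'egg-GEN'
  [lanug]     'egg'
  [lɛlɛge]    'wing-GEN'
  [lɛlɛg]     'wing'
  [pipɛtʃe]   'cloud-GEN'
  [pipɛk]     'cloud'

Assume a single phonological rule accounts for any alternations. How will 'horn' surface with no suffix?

[narɛg]

'egg' shows [dʒ] ~ [g] at the end of the stem ([lanudʒe] vs [lanug]).
Compare 'wing', with invariant [g] in [lɛlɛge] and [lɛlɛg]: an analysis with underlying /g/ and a rule producing [dʒ] before the GEN suffix would wrongly predict alternation here too.
The alternation reflects depalatalization: palato-alveolar /tʃ/ and /dʒ/ become [k] and [g] when no front vowel follows. /dʒ/ is underlying.
The one attested form of 'horn', [narɛdʒe], shows underlying /narɛdʒ/. Applying the same rule when no front vowel follows gives [narɛg].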